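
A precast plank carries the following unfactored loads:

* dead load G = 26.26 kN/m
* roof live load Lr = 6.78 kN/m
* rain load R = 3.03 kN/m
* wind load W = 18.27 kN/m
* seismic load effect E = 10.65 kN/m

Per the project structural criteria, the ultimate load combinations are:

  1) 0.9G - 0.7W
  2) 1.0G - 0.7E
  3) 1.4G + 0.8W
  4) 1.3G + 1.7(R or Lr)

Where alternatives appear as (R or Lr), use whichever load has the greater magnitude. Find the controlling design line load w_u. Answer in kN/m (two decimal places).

51.38 kN/m

(R or Lr) → Lr = 6.78 kN/m.
1) 0.9(26.26) - 0.7(18.27) = 10.85
2) 1.0(26.26) - 0.7(10.65) = 18.81
3) 1.4(26.26) + 0.8(18.27) = 51.38
4) 1.3(26.26) + 1.7(6.78) = 45.66
Combination 3 governs: w_u = 51.38 kN/m.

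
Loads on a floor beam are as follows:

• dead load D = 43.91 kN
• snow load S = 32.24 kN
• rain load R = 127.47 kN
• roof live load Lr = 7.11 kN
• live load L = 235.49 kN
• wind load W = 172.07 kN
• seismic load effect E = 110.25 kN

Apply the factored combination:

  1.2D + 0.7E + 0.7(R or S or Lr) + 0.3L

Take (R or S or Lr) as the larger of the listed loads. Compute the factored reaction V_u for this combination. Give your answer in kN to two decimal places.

(R or S or Lr) → R = 127.47 kN.
1.2(43.91) + 0.7(110.25) + 0.7(127.47) + 0.3(235.49) = 289.74
V_u = 289.74 kN.

289.74 kN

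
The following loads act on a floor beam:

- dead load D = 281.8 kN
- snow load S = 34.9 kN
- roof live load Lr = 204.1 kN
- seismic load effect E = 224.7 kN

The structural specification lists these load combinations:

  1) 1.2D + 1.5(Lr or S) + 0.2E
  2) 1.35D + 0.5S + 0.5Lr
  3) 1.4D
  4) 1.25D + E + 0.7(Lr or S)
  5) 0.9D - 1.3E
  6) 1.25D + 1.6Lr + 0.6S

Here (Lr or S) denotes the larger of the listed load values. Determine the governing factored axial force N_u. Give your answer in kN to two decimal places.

(Lr or S) → Lr = 204.1 kN.
1) 1.2(281.8) + 1.5(204.1) + 0.2(224.7) = 338.16 + 306.15 + 44.94 = 689.25
2) 1.35(281.8) + 0.5(34.9) + 0.5(204.1) = 380.43 + 17.45 + 102.05 = 499.93
3) 1.4(281.8) = 394.52
4) 1.25(281.8) + 1.0(224.7) + 0.7(204.1) = 352.25 + 224.70 + 142.87 = 719.82
5) 0.9(281.8) - 1.3(224.7) = 253.62 - 292.11 = -38.49
6) 1.25(281.8) + 1.6(204.1) + 0.6(34.9) = 352.25 + 326.56 + 20.94 = 699.75
Maximum is from combination 4.

719.82 kN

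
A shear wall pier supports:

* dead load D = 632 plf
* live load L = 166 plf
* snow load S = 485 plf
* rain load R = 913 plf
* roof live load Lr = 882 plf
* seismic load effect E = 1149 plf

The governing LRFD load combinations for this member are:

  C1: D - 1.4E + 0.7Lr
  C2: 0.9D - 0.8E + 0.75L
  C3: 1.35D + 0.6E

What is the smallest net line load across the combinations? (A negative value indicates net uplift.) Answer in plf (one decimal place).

-359.2 plf

C1: 1.0(632) - 1.4(1149) + 0.7(882) = 632.0 - 1608.6 + 617.4 = -359.2
C2: 0.9(632) - 0.8(1149) + 0.75(166) = 568.8 - 919.2 + 124.5 = -225.9
C3: 1.35(632) + 0.6(1149) = 853.2 + 689.4 = 1542.6
Combination 1 gives the minimum: -359.2 plf.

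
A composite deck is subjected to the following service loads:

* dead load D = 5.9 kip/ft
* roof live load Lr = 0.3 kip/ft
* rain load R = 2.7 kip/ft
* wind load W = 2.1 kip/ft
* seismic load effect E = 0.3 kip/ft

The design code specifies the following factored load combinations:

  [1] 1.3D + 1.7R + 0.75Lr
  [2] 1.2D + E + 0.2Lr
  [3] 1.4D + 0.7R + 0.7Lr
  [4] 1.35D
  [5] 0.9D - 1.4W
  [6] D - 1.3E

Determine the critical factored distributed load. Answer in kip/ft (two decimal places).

12.49 kip/ft

[1] 1.3(5.9) + 1.7(2.7) + 0.75(0.3) = 7.67 + 4.59 + 0.23 = 12.49
[2] 1.2(5.9) + 1.0(0.3) + 0.2(0.3) = 7.08 + 0.30 + 0.06 = 7.44
[3] 1.4(5.9) + 0.7(2.7) + 0.7(0.3) = 8.26 + 1.89 + 0.21 = 10.36
[4] 1.35(5.9) = 7.97
[5] 0.9(5.9) - 1.4(2.1) = 5.31 - 2.94 = 2.37
[6] 1.0(5.9) - 1.3(0.3) = 5.90 - 0.39 = 5.51
The controlling combination is 1, giving 12.49 kip/ft.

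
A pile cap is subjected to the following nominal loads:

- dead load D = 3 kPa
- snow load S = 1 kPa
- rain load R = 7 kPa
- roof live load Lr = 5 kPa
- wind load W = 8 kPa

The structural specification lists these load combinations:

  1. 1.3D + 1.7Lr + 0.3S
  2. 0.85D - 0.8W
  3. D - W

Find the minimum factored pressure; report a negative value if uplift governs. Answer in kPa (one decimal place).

-5.0 kPa

1. 1.3(3) + 1.7(5) + 0.3(1) = 3.9 + 8.5 + 0.3 = 12.7
2. 0.85(3) - 0.8(8) = -3.9
3. 1.0(3) - 1.0(8) = 3.0 - 8.0 = -5.0
Combination 3 gives the minimum: -5.0 kPa.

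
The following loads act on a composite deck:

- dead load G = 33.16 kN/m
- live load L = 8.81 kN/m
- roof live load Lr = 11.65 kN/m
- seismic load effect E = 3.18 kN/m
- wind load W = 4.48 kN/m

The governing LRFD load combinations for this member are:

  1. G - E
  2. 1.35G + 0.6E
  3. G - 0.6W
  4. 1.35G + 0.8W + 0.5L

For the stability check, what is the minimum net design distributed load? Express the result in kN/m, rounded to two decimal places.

1. 1.0(33.16) - 1.0(3.18) = 33.16 - 3.18 = 29.98
2. 1.35(33.16) + 0.6(3.18) = 46.67
3. 1.0(33.16) - 0.6(4.48) = 33.16 - 2.69 = 30.47
4. 1.35(33.16) + 0.8(4.48) + 0.5(8.81) = 44.77 + 3.58 + 4.41 = 52.76
Combination 1 gives the minimum: 29.98 kN/m.

29.98 kN/m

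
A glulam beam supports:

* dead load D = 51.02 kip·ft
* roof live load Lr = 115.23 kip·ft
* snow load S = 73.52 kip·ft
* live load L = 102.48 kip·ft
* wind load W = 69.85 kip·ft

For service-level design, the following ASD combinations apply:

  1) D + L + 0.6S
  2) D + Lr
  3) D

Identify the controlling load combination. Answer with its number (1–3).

Combination 1

1) 1.0(51.02) + 1.0(102.48) + 0.6(73.52) = 51.02 + 102.48 + 44.11 = 197.61
2) 1.0(51.02) + 1.0(115.23) = 51.02 + 115.23 = 166.25
3) 1.0(51.02) = 51.02
The largest value is 197.61 kip·ft from combination 1.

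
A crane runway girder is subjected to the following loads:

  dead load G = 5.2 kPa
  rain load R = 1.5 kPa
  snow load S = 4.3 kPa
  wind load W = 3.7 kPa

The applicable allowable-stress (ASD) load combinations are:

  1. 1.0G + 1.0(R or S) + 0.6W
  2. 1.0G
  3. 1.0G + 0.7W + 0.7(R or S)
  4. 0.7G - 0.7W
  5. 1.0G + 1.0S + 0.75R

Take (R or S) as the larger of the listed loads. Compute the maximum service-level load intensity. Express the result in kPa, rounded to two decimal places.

(R or S) → S = 4.3 kPa.
1. 1.0(5.2) + 1.0(4.3) + 0.6(3.7) = 5.20 + 4.30 + 2.22 = 11.72
2. 1.0(5.2) = 5.20
3. 1.0(5.2) + 0.7(3.7) + 0.7(4.3) = 5.20 + 2.59 + 3.01 = 10.80
4. 0.7(5.2) - 0.7(3.7) = 3.64 - 2.59 = 1.05
5. 1.0(5.2) + 1.0(4.3) + 0.75(1.5) = 5.20 + 4.30 + 1.13 = 10.63
Combination 1 governs: q = 11.72 kPa.

11.72 kPa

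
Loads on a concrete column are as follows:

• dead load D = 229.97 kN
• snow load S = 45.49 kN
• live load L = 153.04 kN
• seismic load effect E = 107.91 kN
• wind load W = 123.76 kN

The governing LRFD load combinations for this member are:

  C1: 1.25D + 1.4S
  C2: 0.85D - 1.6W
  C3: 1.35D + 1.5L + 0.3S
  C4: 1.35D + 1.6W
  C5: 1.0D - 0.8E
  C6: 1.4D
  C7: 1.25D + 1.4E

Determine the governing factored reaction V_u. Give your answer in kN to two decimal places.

553.67 kN

C1: 1.25(229.97) + 1.4(45.49) = 351.15
C2: 0.85(229.97) - 1.6(123.76) = -2.54
C3: 1.35(229.97) + 1.5(153.04) + 0.3(45.49) = 553.67
C4: 1.35(229.97) + 1.6(123.76) = 508.48
C5: 1.0(229.97) - 0.8(107.91) = 143.64
C6: 1.4(229.97) = 321.96
C7: 1.25(229.97) + 1.4(107.91) = 438.54
The controlling combination is 3, giving 553.67 kN.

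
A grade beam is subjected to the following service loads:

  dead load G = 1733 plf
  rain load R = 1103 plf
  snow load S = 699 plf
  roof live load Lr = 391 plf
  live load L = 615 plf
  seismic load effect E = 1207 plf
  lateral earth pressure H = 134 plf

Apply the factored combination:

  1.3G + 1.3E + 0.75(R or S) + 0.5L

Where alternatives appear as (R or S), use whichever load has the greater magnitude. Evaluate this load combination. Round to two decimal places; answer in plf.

4956.75 plf

(R or S) → R = 1103 plf.
1.3(1733) + 1.3(1207) + 0.75(1103) + 0.5(615) = 2252.90 + 1569.10 + 827.25 + 307.50 = 4956.75
w_u = 4956.75 plf.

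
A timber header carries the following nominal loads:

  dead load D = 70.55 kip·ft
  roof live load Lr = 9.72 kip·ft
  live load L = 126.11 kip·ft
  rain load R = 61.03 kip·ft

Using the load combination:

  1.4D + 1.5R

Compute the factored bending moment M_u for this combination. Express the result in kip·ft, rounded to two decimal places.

190.32 kip·ft

1.4(70.55) + 1.5(61.03) = 98.77 + 91.55 = 190.32
M_u = 190.32 kip·ft.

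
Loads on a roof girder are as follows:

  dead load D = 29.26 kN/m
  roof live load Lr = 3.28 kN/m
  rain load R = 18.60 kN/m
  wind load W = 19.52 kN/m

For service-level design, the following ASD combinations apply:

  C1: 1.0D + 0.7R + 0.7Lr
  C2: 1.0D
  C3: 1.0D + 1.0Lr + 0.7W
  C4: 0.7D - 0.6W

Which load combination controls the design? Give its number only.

C1: 1.0(29.26) + 0.7(18.60) + 0.7(3.28) = 29.26 + 13.02 + 2.30 = 44.58
C2: 1.0(29.26) = 29.26
C3: 1.0(29.26) + 1.0(3.28) + 0.7(19.52) = 29.26 + 3.28 + 13.66 = 46.20
C4: 0.7(29.26) - 0.6(19.52) = 20.48 - 11.71 = 8.77
The largest value is 46.20 kN/m from combination 3.

Combination 3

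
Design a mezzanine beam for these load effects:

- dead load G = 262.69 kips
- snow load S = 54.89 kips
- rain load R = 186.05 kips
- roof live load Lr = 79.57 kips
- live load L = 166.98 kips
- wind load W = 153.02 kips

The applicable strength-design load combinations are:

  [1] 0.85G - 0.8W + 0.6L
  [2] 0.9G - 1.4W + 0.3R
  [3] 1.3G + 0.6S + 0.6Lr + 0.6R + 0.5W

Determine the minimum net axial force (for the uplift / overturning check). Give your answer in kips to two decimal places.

[1] 0.85(262.69) - 0.8(153.02) + 0.6(166.98) = 201.06
[2] 0.9(262.69) - 1.4(153.02) + 0.3(186.05) = 78.01
[3] 1.3(262.69) + 0.6(54.89) + 0.6(79.57) + 0.6(186.05) + 0.5(153.02) = 610.31
Combination 2 gives the minimum: 78.01 kips.

78.01 kips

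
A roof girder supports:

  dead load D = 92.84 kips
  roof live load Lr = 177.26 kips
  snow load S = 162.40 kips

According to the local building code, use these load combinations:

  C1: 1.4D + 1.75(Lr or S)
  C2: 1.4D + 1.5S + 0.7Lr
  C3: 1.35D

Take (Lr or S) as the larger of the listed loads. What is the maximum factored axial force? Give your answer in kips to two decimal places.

(Lr or S) → Lr = 177.26 kips.
C1: 1.4(92.84) + 1.75(177.26) = 440.18
C2: 1.4(92.84) + 1.5(162.40) + 0.7(177.26) = 129.98 + 243.60 + 124.08 = 497.66
C3: 1.35(92.84) = 125.33
The controlling combination is 2, giving 497.66 kips.

497.66 kips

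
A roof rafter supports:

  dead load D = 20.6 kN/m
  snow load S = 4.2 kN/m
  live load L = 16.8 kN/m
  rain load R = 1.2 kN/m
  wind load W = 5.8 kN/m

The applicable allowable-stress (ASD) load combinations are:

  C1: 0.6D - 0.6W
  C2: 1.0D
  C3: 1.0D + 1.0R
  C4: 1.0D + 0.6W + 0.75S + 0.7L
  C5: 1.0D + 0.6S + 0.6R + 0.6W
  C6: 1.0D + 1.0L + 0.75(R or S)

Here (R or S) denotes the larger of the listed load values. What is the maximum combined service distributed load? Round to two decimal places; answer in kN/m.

(R or S) → S = 4.2 kN/m.
C1: 0.6(20.6) - 0.6(5.8) = 12.36 - 3.48 = 8.88
C2: 1.0(20.6) = 20.60
C3: 1.0(20.6) + 1.0(1.2) = 20.60 + 1.20 = 21.80
C4: 1.0(20.6) + 0.6(5.8) + 0.75(4.2) + 0.7(16.8) = 20.60 + 3.48 + 3.15 + 11.76 = 38.99
C5: 1.0(20.6) + 0.6(4.2) + 0.6(1.2) + 0.6(5.8) = 20.60 + 2.52 + 0.72 + 3.48 = 27.32
C6: 1.0(20.6) + 1.0(16.8) + 0.75(4.2) = 20.60 + 16.80 + 3.15 = 40.55
The controlling combination is 6, giving 40.55 kN/m.

40.55 kN/m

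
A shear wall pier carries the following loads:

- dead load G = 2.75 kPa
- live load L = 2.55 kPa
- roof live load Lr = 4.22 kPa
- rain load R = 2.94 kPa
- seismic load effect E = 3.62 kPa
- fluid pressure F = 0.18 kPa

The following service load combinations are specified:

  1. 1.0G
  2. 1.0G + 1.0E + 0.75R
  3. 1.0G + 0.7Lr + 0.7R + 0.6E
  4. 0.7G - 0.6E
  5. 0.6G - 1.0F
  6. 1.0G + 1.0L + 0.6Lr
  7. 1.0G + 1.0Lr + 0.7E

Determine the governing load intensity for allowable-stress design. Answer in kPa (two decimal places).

1. 1.0(2.75) = 2.75
2. 1.0(2.75) + 1.0(3.62) + 0.75(2.94) = 2.75 + 3.62 + 2.21 = 8.58
3. 1.0(2.75) + 0.7(4.22) + 0.7(2.94) + 0.6(3.62) = 2.75 + 2.95 + 2.06 + 2.17 = 9.93
4. 0.7(2.75) - 0.6(3.62) = -0.25
5. 0.6(2.75) - 1.0(0.18) = 1.65 - 0.18 = 1.47
6. 1.0(2.75) + 1.0(2.55) + 0.6(4.22) = 2.75 + 2.55 + 2.53 = 7.83
7. 1.0(2.75) + 1.0(4.22) + 0.7(3.62) = 2.75 + 4.22 + 2.53 = 9.50
Maximum is from combination 3.

9.93 kPa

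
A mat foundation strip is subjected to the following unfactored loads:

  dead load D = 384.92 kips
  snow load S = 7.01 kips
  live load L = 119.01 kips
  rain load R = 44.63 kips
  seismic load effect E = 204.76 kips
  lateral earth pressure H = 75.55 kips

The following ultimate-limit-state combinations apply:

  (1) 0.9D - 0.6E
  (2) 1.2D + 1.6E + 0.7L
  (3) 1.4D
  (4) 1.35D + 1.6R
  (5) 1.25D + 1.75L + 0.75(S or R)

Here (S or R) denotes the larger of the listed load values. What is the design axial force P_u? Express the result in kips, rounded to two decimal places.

872.83 kips

(S or R) → R = 44.63 kips.
(1) 0.9(384.92) - 0.6(204.76) = 346.43 - 122.86 = 223.57
(2) 1.2(384.92) + 1.6(204.76) + 0.7(119.01) = 461.90 + 327.62 + 83.31 = 872.83
(3) 1.4(384.92) = 538.89
(4) 1.35(384.92) + 1.6(44.63) = 519.64 + 71.41 = 591.05
(5) 1.25(384.92) + 1.75(119.01) + 0.75(44.63) = 481.15 + 208.27 + 33.47 = 722.89
Combination 2 governs: P_u = 872.83 kips.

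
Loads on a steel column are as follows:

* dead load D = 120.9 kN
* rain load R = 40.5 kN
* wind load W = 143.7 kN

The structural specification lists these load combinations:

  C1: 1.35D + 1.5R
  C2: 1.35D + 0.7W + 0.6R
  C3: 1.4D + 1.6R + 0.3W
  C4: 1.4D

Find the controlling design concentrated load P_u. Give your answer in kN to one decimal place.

288.1 kN

C1: 1.35(120.9) + 1.5(40.5) = 163.2 + 60.8 = 224.0
C2: 1.35(120.9) + 0.7(143.7) + 0.6(40.5) = 163.2 + 100.6 + 24.3 = 288.1
C3: 1.4(120.9) + 1.6(40.5) + 0.3(143.7) = 169.3 + 64.8 + 43.1 = 277.2
C4: 1.4(120.9) = 169.3
Maximum is from combination 2.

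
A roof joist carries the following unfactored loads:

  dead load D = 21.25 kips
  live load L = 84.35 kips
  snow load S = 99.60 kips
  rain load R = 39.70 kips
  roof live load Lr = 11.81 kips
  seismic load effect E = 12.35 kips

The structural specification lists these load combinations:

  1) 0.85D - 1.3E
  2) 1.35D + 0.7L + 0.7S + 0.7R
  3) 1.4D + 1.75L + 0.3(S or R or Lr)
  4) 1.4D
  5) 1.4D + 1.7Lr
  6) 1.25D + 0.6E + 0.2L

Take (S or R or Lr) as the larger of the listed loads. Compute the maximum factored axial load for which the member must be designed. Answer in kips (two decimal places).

207.24 kips

(S or R or Lr) → S = 99.60 kips.
1) 0.85(21.25) - 1.3(12.35) = 2.01
2) 1.35(21.25) + 0.7(84.35) + 0.7(99.60) + 0.7(39.70) = 185.24
3) 1.4(21.25) + 1.75(84.35) + 0.3(99.60) = 29.75 + 147.61 + 29.88 = 207.24
4) 1.4(21.25) = 29.75
5) 1.4(21.25) + 1.7(11.81) = 29.75 + 20.08 = 49.83
6) 1.25(21.25) + 0.6(12.35) + 0.2(84.35) = 26.56 + 7.41 + 16.87 = 50.84
Combination 3 governs: P_u = 207.24 kips.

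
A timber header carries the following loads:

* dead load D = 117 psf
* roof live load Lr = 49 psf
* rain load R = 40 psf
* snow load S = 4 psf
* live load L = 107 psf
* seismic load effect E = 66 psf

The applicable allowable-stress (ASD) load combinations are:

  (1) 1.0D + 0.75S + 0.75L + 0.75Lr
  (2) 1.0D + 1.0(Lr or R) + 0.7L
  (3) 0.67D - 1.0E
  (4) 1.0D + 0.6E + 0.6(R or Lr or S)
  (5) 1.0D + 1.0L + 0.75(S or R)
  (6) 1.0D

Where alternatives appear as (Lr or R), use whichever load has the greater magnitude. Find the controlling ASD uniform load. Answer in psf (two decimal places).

(Lr or R) → Lr = 49 psf; (R or Lr or S) → Lr = 49 psf; (S or R) → R = 40 psf.
(1) 1.0(117) + 0.75(4) + 0.75(107) + 0.75(49) = 237.00
(2) 1.0(117) + 1.0(49) + 0.7(107) = 240.90
(3) 0.67(117) - 1.0(66) = 12.39
(4) 1.0(117) + 0.6(66) + 0.6(49) = 186.00
(5) 1.0(117) + 1.0(107) + 0.75(40) = 254.00
(6) 1.0(117) = 117.00
Combination 5 governs: q = 254.00 psf.

254.00 psf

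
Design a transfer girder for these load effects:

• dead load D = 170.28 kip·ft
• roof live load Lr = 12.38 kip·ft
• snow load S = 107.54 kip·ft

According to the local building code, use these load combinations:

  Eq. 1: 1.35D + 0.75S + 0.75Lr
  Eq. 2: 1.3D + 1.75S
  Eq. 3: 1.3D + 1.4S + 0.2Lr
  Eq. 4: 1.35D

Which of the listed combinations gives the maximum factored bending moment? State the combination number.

Combination 2

Eq. 1: 1.35(170.28) + 0.75(107.54) + 0.75(12.38) = 319.82
Eq. 2: 1.3(170.28) + 1.75(107.54) = 221.36 + 188.20 = 409.56
Eq. 3: 1.3(170.28) + 1.4(107.54) + 0.2(12.38) = 221.36 + 150.56 + 2.48 = 374.40
Eq. 4: 1.35(170.28) = 229.88
The largest value is 409.56 kip·ft from combination 2.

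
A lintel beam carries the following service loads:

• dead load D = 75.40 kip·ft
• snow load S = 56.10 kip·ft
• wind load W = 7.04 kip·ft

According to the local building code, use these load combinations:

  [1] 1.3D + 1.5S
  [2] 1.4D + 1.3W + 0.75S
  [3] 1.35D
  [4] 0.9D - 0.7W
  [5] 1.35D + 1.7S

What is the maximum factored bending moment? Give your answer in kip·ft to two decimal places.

197.16 kip·ft

[1] 1.3(75.40) + 1.5(56.10) = 98.02 + 84.15 = 182.17
[2] 1.4(75.40) + 1.3(7.04) + 0.75(56.10) = 105.56 + 9.15 + 42.08 = 156.79
[3] 1.35(75.40) = 101.79
[4] 0.9(75.40) - 0.7(7.04) = 67.86 - 4.93 = 62.93
[5] 1.35(75.40) + 1.7(56.10) = 101.79 + 95.37 = 197.16
The controlling combination is 5, giving 197.16 kip·ft.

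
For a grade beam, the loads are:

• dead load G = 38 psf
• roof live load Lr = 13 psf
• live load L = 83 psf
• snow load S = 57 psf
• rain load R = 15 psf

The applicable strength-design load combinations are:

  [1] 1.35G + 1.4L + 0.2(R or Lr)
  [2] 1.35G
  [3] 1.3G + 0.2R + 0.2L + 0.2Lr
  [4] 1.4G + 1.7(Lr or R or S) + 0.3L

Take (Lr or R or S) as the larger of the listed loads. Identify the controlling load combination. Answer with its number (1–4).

(R or Lr) → R = 15 psf; (Lr or R or S) → S = 57 psf.
[1] 1.35(38) + 1.4(83) + 0.2(15) = 51.3 + 116.2 + 3.0 = 170.5
[2] 1.35(38) = 51.3
[3] 1.3(38) + 0.2(15) + 0.2(83) + 0.2(13) = 49.4 + 3.0 + 16.6 + 2.6 = 71.6
[4] 1.4(38) + 1.7(57) + 0.3(83) = 53.2 + 96.9 + 24.9 = 175.0
The largest value is 175.0 psf from combination 4.

Combination 4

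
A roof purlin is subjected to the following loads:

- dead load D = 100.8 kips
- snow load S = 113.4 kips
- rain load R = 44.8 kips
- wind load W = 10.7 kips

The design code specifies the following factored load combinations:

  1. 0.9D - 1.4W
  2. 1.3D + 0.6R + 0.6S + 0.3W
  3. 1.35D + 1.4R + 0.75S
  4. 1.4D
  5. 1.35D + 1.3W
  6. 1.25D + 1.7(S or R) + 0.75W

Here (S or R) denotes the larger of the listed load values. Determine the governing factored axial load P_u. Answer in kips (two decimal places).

(S or R) → S = 113.4 kips.
1. 0.9(100.8) - 1.4(10.7) = 75.74
2. 1.3(100.8) + 0.6(44.8) + 0.6(113.4) + 0.3(10.7) = 229.17
3. 1.35(100.8) + 1.4(44.8) + 0.75(113.4) = 283.85
4. 1.4(100.8) = 141.12
5. 1.35(100.8) + 1.3(10.7) = 149.99
6. 1.25(100.8) + 1.7(113.4) + 0.75(10.7) = 326.81
The controlling combination is 6, giving 326.81 kips.

326.81 kips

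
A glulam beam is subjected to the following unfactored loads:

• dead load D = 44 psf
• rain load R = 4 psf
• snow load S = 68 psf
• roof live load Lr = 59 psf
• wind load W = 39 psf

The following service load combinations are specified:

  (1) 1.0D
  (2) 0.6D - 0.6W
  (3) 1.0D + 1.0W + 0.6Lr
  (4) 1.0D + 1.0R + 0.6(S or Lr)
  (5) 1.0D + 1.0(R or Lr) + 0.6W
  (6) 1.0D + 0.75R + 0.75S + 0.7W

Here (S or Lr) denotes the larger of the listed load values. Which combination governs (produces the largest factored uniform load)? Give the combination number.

(S or Lr) → S = 68 psf; (R or Lr) → Lr = 59 psf.
(1) 1.0(44) = 44.00
(2) 0.6(44) - 0.6(39) = 26.40 - 23.40 = 3.00
(3) 1.0(44) + 1.0(39) + 0.6(59) = 44.00 + 39.00 + 35.40 = 118.40
(4) 1.0(44) + 1.0(4) + 0.6(68) = 44.00 + 4.00 + 40.80 = 88.80
(5) 1.0(44) + 1.0(59) + 0.6(39) = 44.00 + 59.00 + 23.40 = 126.40
(6) 1.0(44) + 0.75(4) + 0.75(68) + 0.7(39) = 44.00 + 3.00 + 51.00 + 27.30 = 125.30
The largest value is 126.40 psf from combination 5.

Combination 5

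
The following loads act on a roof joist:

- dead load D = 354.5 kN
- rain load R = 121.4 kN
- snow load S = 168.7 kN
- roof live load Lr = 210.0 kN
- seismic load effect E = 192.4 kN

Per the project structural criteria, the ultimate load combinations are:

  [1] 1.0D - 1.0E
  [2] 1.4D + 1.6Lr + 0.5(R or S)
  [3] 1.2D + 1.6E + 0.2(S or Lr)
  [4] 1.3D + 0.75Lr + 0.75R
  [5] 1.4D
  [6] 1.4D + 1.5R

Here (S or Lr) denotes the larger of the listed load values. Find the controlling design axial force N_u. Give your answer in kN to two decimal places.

916.65 kN

(R or S) → S = 168.7 kN; (S or Lr) → Lr = 210.0 kN.
[1] 1.0(354.5) - 1.0(192.4) = 354.50 - 192.40 = 162.10
[2] 1.4(354.5) + 1.6(210.0) + 0.5(168.7) = 496.30 + 336.00 + 84.35 = 916.65
[3] 1.2(354.5) + 1.6(192.4) + 0.2(210.0) = 425.40 + 307.84 + 42.00 = 775.24
[4] 1.3(354.5) + 0.75(210.0) + 0.75(121.4) = 460.85 + 157.50 + 91.05 = 709.40
[5] 1.4(354.5) = 496.30
[6] 1.4(354.5) + 1.5(121.4) = 496.30 + 182.10 = 678.40
Combination 2 governs: N_u = 916.65 kN.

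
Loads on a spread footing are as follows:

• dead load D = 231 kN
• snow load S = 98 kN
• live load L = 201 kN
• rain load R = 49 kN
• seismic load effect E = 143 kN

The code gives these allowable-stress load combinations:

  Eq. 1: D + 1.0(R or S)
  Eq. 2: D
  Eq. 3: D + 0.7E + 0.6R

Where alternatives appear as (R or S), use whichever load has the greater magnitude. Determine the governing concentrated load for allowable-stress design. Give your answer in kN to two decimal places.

360.50 kN

(R or S) → S = 98 kN.
Eq. 1: 1.0(231) + 1.0(98) = 231.00 + 98.00 = 329.00
Eq. 2: 1.0(231) = 231.00
Eq. 3: 1.0(231) + 0.7(143) + 0.6(49) = 231.00 + 100.10 + 29.40 = 360.50
The controlling combination is 3, giving 360.50 kN.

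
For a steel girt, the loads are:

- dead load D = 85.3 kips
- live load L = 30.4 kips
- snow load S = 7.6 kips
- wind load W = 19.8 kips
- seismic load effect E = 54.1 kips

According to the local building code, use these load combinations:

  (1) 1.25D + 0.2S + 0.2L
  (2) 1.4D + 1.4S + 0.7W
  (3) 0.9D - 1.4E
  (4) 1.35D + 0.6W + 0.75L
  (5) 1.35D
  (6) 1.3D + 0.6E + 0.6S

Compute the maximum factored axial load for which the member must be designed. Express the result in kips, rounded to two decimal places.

(1) 1.25(85.3) + 0.2(7.6) + 0.2(30.4) = 106.63 + 1.52 + 6.08 = 114.23
(2) 1.4(85.3) + 1.4(7.6) + 0.7(19.8) = 119.42 + 10.64 + 13.86 = 143.92
(3) 0.9(85.3) - 1.4(54.1) = 76.77 - 75.74 = 1.03
(4) 1.35(85.3) + 0.6(19.8) + 0.75(30.4) = 115.16 + 11.88 + 22.80 = 149.84
(5) 1.35(85.3) = 115.16
(6) 1.3(85.3) + 0.6(54.1) + 0.6(7.6) = 110.89 + 32.46 + 4.56 = 147.91
Maximum is from combination 4.

149.84 kips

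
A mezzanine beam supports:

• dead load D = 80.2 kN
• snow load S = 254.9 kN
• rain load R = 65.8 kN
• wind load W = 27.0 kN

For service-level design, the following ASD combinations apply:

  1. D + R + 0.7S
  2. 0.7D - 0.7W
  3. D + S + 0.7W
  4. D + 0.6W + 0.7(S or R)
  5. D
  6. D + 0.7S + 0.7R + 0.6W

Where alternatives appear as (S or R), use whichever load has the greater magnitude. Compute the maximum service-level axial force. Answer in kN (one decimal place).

(S or R) → S = 254.9 kN.
1. 1.0(80.2) + 1.0(65.8) + 0.7(254.9) = 80.2 + 65.8 + 178.4 = 324.4
2. 0.7(80.2) - 0.7(27.0) = 56.1 - 18.9 = 37.2
3. 1.0(80.2) + 1.0(254.9) + 0.7(27.0) = 80.2 + 254.9 + 18.9 = 354.0
4. 1.0(80.2) + 0.6(27.0) + 0.7(254.9) = 80.2 + 16.2 + 178.4 = 274.8
5. 1.0(80.2) = 80.2
6. 1.0(80.2) + 0.7(254.9) + 0.7(65.8) + 0.6(27.0) = 80.2 + 178.4 + 46.1 + 16.2 = 320.9
Combination 3 governs: N = 354.0 kN.

354.0 kN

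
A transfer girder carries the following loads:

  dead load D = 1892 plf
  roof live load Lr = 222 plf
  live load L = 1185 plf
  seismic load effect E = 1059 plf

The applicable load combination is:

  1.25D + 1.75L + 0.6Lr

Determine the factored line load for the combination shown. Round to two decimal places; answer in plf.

1.25(1892) + 1.75(1185) + 0.6(222) = 2365.00 + 2073.75 + 133.20 = 4571.95
w_u = 4571.95 plf.

4571.95 plf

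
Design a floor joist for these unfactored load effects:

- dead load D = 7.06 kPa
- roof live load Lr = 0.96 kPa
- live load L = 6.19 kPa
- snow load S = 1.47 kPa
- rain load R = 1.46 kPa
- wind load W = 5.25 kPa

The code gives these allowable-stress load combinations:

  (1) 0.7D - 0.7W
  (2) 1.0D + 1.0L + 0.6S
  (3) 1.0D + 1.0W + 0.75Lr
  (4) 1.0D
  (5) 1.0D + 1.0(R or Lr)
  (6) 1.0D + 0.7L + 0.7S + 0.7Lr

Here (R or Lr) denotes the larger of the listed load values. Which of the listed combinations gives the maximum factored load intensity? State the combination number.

Combination 2

(R or Lr) → R = 1.46 kPa.
(1) 0.7(7.06) - 0.7(5.25) = 1.27
(2) 1.0(7.06) + 1.0(6.19) + 0.6(1.47) = 14.13
(3) 1.0(7.06) + 1.0(5.25) + 0.75(0.96) = 13.03
(4) 1.0(7.06) = 7.06
(5) 1.0(7.06) + 1.0(1.46) = 8.52
(6) 1.0(7.06) + 0.7(6.19) + 0.7(1.47) + 0.7(0.96) = 13.09
The largest value is 14.13 kPa from combination 2.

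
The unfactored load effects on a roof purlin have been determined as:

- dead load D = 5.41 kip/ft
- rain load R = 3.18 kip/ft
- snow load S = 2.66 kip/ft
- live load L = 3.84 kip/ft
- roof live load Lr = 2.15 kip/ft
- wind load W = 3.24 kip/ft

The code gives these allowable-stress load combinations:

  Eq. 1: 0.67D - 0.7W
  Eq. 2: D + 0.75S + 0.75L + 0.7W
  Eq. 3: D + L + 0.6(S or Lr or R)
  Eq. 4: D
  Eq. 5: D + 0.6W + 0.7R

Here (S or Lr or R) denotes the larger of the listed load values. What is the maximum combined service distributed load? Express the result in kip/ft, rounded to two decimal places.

(S or Lr or R) → R = 3.18 kip/ft.
Eq. 1: 0.67(5.41) - 0.7(3.24) = 1.36
Eq. 2: 1.0(5.41) + 0.75(2.66) + 0.75(3.84) + 0.7(3.24) = 12.55
Eq. 3: 1.0(5.41) + 1.0(3.84) + 0.6(3.18) = 5.41 + 3.84 + 1.91 = 11.16
Eq. 4: 1.0(5.41) = 5.41
Eq. 5: 1.0(5.41) + 0.6(3.24) + 0.7(3.18) = 5.41 + 1.94 + 2.23 = 9.58
Maximum is from combination 2.

12.55 kip/ft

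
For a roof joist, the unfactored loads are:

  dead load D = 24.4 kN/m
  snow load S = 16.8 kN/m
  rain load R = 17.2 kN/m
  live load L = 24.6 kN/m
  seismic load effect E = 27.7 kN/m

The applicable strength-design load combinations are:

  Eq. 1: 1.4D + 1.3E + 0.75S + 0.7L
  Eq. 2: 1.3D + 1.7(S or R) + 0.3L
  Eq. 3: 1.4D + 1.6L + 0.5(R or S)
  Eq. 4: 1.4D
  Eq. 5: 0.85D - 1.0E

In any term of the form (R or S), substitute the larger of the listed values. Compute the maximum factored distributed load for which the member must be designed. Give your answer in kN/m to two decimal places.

99.99 kN/m

(S or R) → R = 17.2 kN/m; (R or S) → R = 17.2 kN/m.
Eq. 1: 1.4(24.4) + 1.3(27.7) + 0.75(16.8) + 0.7(24.6) = 34.16 + 36.01 + 12.60 + 17.22 = 99.99
Eq. 2: 1.3(24.4) + 1.7(17.2) + 0.3(24.6) = 31.72 + 29.24 + 7.38 = 68.34
Eq. 3: 1.4(24.4) + 1.6(24.6) + 0.5(17.2) = 34.16 + 39.36 + 8.60 = 82.12
Eq. 4: 1.4(24.4) = 34.16
Eq. 5: 0.85(24.4) - 1.0(27.7) = 20.74 - 27.70 = -6.96
The controlling combination is 1, giving 99.99 kN/m.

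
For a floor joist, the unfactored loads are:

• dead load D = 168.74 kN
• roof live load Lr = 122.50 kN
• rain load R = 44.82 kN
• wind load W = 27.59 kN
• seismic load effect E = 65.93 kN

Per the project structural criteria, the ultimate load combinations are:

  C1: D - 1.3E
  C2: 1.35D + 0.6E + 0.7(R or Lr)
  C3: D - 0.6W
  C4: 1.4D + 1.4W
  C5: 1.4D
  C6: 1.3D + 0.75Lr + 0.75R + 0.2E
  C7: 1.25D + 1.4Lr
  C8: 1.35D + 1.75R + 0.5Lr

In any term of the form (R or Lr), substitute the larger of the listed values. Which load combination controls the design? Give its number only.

Combination 7

(R or Lr) → Lr = 122.50 kN.
C1: 1.0(168.74) - 1.3(65.93) = 168.74 - 85.71 = 83.03
C2: 1.35(168.74) + 0.6(65.93) + 0.7(122.50) = 227.80 + 39.56 + 85.75 = 353.11
C3: 1.0(168.74) - 0.6(27.59) = 168.74 - 16.55 = 152.19
C4: 1.4(168.74) + 1.4(27.59) = 274.86
C5: 1.4(168.74) = 236.24
C6: 1.3(168.74) + 0.75(122.50) + 0.75(44.82) + 0.2(65.93) = 358.04
C7: 1.25(168.74) + 1.4(122.50) = 210.93 + 171.50 = 382.43
C8: 1.35(168.74) + 1.75(44.82) + 0.5(122.50) = 367.48
The largest value is 382.43 kN from combination 7.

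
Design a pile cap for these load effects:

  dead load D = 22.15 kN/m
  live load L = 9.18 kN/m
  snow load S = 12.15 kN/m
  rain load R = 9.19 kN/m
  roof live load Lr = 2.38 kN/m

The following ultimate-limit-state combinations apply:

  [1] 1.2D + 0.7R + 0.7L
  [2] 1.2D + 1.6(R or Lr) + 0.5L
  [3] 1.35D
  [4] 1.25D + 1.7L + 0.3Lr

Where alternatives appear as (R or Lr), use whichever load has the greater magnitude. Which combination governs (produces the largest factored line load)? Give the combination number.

(R or Lr) → R = 9.19 kN/m.
[1] 1.2(22.15) + 0.7(9.19) + 0.7(9.18) = 39.44
[2] 1.2(22.15) + 1.6(9.19) + 0.5(9.18) = 45.87
[3] 1.35(22.15) = 29.90
[4] 1.25(22.15) + 1.7(9.18) + 0.3(2.38) = 44.01
The largest value is 45.87 kN/m from combination 2.

Combination 2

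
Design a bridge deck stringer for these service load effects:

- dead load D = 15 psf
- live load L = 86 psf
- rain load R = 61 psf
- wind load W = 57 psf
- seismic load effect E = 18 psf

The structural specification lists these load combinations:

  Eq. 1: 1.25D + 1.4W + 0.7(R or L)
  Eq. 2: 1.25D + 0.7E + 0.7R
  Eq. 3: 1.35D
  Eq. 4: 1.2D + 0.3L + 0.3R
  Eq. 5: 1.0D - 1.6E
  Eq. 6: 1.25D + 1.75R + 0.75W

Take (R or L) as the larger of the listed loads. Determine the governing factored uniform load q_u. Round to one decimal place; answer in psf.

168.3 psf

(R or L) → L = 86 psf.
Eq. 1: 1.25(15) + 1.4(57) + 0.7(86) = 18.8 + 79.8 + 60.2 = 158.8
Eq. 2: 1.25(15) + 0.7(18) + 0.7(61) = 18.8 + 12.6 + 42.7 = 74.1
Eq. 3: 1.35(15) = 20.3
Eq. 4: 1.2(15) + 0.3(86) + 0.3(61) = 18.0 + 25.8 + 18.3 = 62.1
Eq. 5: 1.0(15) - 1.6(18) = 15.0 - 28.8 = -13.8
Eq. 6: 1.25(15) + 1.75(61) + 0.75(57) = 168.3
Maximum is from combination 6.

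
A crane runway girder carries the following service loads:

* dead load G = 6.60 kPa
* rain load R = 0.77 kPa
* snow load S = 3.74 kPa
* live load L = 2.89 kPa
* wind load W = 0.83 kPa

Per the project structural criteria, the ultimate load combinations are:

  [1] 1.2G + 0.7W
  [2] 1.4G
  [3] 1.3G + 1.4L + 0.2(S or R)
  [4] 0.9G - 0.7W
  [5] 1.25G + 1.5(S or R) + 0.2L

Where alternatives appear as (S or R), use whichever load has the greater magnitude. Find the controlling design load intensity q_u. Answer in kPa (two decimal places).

14.44 kPa

(S or R) → S = 3.74 kPa.
[1] 1.2(6.60) + 0.7(0.83) = 7.92 + 0.58 = 8.50
[2] 1.4(6.60) = 9.24
[3] 1.3(6.60) + 1.4(2.89) + 0.2(3.74) = 13.37
[4] 0.9(6.60) - 0.7(0.83) = 5.94 - 0.58 = 5.36
[5] 1.25(6.60) + 1.5(3.74) + 0.2(2.89) = 8.25 + 5.61 + 0.58 = 14.44
Combination 5 governs: q_u = 14.44 kPa.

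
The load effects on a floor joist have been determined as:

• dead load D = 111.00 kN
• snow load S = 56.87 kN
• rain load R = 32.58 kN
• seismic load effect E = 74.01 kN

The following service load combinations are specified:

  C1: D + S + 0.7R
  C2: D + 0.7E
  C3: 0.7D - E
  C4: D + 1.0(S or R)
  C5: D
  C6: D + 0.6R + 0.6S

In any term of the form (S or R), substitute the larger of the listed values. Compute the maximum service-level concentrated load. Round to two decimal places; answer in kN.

190.68 kN

(S or R) → S = 56.87 kN.
C1: 1.0(111.00) + 1.0(56.87) + 0.7(32.58) = 190.68
C2: 1.0(111.00) + 0.7(74.01) = 162.81
C3: 0.7(111.00) - 1.0(74.01) = 3.69
C4: 1.0(111.00) + 1.0(56.87) = 167.87
C5: 1.0(111.00) = 111.00
C6: 1.0(111.00) + 0.6(32.58) + 0.6(56.87) = 164.67
Maximum is from combination 1.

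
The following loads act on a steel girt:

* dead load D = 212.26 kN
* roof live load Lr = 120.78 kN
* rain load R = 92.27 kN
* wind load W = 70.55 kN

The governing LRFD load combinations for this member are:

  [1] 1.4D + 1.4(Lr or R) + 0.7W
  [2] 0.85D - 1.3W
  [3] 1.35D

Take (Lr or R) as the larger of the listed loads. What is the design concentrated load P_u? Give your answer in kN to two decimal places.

515.64 kN

(Lr or R) → Lr = 120.78 kN.
[1] 1.4(212.26) + 1.4(120.78) + 0.7(70.55) = 297.16 + 169.09 + 49.39 = 515.64
[2] 0.85(212.26) - 1.3(70.55) = 88.71
[3] 1.35(212.26) = 286.55
Combination 1 governs: P_u = 515.64 kN.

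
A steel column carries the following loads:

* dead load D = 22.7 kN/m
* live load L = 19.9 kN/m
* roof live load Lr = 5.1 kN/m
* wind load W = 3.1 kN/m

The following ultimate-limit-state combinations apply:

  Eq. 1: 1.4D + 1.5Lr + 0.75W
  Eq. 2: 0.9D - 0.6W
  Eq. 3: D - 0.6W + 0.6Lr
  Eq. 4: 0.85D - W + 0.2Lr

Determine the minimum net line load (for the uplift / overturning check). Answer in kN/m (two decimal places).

Eq. 1: 1.4(22.7) + 1.5(5.1) + 0.75(3.1) = 41.76
Eq. 2: 0.9(22.7) - 0.6(3.1) = 18.57
Eq. 3: 1.0(22.7) - 0.6(3.1) + 0.6(5.1) = 23.90
Eq. 4: 0.85(22.7) - 1.0(3.1) + 0.2(5.1) = 17.22
Combination 4 gives the minimum: 17.22 kN/m.

17.22 kN/m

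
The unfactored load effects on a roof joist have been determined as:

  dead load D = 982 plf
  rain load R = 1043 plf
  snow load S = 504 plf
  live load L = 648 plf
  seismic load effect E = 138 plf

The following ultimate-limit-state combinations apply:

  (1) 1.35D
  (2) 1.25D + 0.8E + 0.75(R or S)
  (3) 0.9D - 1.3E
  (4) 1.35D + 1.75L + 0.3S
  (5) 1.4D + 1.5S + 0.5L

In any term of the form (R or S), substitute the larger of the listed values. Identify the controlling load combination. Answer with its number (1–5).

(R or S) → R = 1043 plf.
(1) 1.35(982) = 1325.7
(2) 1.25(982) + 0.8(138) + 0.75(1043) = 2120.2
(3) 0.9(982) - 1.3(138) = 704.4
(4) 1.35(982) + 1.75(648) + 0.3(504) = 2610.9
(5) 1.4(982) + 1.5(504) + 0.5(648) = 2454.8
The largest value is 2610.9 plf from combination 4.

Combination 4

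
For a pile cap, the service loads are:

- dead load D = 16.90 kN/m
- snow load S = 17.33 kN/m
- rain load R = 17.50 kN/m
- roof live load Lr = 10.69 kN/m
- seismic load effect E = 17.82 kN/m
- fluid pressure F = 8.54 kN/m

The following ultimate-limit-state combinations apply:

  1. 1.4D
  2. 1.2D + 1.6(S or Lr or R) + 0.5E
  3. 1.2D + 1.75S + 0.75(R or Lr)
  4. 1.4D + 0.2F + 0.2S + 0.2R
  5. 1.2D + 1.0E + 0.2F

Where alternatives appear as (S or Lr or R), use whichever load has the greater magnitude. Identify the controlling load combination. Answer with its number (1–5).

Combination 3

(S or Lr or R) → R = 17.50 kN/m; (R or Lr) → R = 17.50 kN/m.
1. 1.4(16.90) = 23.66
2. 1.2(16.90) + 1.6(17.50) + 0.5(17.82) = 20.28 + 28.00 + 8.91 = 57.19
3. 1.2(16.90) + 1.75(17.33) + 0.75(17.50) = 63.73
4. 1.4(16.90) + 0.2(8.54) + 0.2(17.33) + 0.2(17.50) = 32.33
5. 1.2(16.90) + 1.0(17.82) + 0.2(8.54) = 20.28 + 17.82 + 1.71 = 39.81
The largest value is 63.73 kN/m from combination 3.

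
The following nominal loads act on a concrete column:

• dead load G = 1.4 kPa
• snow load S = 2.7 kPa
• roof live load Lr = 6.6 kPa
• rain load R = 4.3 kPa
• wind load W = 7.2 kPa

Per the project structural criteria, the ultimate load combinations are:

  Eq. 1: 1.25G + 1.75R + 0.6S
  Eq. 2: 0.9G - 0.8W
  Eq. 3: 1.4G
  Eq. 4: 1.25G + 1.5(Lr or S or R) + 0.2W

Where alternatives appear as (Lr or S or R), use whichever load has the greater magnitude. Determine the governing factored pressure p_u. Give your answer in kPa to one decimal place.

(Lr or S or R) → Lr = 6.6 kPa.
Eq. 1: 1.25(1.4) + 1.75(4.3) + 0.6(2.7) = 1.8 + 7.5 + 1.6 = 10.9
Eq. 2: 0.9(1.4) - 0.8(7.2) = 1.3 - 5.8 = -4.5
Eq. 3: 1.4(1.4) = 2.0
Eq. 4: 1.25(1.4) + 1.5(6.6) + 0.2(7.2) = 1.8 + 9.9 + 1.4 = 13.1
Maximum is from combination 4.

13.1 kPa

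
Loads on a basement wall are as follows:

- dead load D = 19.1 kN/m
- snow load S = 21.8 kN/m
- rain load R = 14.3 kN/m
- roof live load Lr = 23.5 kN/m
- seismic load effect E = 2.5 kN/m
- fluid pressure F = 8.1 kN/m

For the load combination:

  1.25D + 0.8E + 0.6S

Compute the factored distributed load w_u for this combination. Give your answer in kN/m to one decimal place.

1.25(19.1) + 0.8(2.5) + 0.6(21.8) = 23.9 + 2.0 + 13.1 = 39.0
w_u = 39.0 kN/m.

39.0 kN/m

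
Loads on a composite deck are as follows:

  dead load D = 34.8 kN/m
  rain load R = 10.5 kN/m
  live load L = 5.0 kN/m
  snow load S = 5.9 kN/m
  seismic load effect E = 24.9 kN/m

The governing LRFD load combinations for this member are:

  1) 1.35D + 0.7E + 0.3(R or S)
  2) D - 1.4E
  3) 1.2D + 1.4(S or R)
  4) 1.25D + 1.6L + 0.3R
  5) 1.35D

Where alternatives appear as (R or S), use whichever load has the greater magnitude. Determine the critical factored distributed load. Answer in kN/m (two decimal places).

(R or S) → R = 10.5 kN/m; (S or R) → R = 10.5 kN/m.
1) 1.35(34.8) + 0.7(24.9) + 0.3(10.5) = 46.98 + 17.43 + 3.15 = 67.56
2) 1.0(34.8) - 1.4(24.9) = 34.80 - 34.86 = -0.06
3) 1.2(34.8) + 1.4(10.5) = 41.76 + 14.70 = 56.46
4) 1.25(34.8) + 1.6(5.0) + 0.3(10.5) = 43.50 + 8.00 + 3.15 = 54.65
5) 1.35(34.8) = 46.98
The controlling combination is 1, giving 67.56 kN/m.

67.56 kN/m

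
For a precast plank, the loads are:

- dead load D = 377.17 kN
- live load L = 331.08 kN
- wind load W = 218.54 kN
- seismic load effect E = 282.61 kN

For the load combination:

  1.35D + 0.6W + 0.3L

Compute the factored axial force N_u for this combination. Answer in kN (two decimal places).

1.35(377.17) + 0.6(218.54) + 0.3(331.08) = 739.63
N_u = 739.63 kN.

739.63 kN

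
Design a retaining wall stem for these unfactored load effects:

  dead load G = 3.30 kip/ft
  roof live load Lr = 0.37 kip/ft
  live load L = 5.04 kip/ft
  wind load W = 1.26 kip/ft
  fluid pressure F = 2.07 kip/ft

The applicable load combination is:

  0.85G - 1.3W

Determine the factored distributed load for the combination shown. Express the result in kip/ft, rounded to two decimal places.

0.85(3.30) - 1.3(1.26) = 2.81 - 1.64 = 1.17
w_u = 1.17 kip/ft.

1.17 kip/ft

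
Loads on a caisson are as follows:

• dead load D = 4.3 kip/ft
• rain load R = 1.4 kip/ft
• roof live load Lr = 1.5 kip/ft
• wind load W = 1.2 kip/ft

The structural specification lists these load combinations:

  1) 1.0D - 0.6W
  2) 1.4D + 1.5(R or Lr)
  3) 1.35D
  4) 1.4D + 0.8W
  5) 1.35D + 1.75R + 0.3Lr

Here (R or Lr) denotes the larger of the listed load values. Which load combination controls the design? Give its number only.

Combination 5

(R or Lr) → Lr = 1.5 kip/ft.
1) 1.0(4.3) - 0.6(1.2) = 4.30 - 0.72 = 3.58
2) 1.4(4.3) + 1.5(1.5) = 6.02 + 2.25 = 8.27
3) 1.35(4.3) = 5.81
4) 1.4(4.3) + 0.8(1.2) = 6.02 + 0.96 = 6.98
5) 1.35(4.3) + 1.75(1.4) + 0.3(1.5) = 5.81 + 2.45 + 0.45 = 8.71
The largest value is 8.71 kip/ft from combination 5.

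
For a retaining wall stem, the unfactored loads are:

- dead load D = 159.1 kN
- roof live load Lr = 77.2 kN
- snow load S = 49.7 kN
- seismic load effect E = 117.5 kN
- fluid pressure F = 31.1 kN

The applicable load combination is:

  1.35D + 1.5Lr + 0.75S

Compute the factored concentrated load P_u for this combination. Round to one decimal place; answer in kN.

1.35(159.1) + 1.5(77.2) + 0.75(49.7) = 367.9
P_u = 367.9 kN.

367.9 kN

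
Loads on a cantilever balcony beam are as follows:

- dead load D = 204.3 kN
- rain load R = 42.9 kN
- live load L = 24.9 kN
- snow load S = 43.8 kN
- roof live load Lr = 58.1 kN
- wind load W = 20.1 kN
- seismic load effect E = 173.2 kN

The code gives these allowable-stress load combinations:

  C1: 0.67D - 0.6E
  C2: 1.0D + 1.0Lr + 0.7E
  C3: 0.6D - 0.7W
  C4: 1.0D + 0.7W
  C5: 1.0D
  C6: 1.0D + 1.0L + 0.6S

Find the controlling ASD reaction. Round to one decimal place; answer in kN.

C1: 0.67(204.3) - 0.6(173.2) = 136.9 - 103.9 = 33.0
C2: 1.0(204.3) + 1.0(58.1) + 0.7(173.2) = 204.3 + 58.1 + 121.2 = 383.6
C3: 0.6(204.3) - 0.7(20.1) = 122.6 - 14.1 = 108.5
C4: 1.0(204.3) + 0.7(20.1) = 204.3 + 14.1 = 218.4
C5: 1.0(204.3) = 204.3
C6: 1.0(204.3) + 1.0(24.9) + 0.6(43.8) = 204.3 + 24.9 + 26.3 = 255.5
The controlling combination is 2, giving 383.6 kN.

383.6 kN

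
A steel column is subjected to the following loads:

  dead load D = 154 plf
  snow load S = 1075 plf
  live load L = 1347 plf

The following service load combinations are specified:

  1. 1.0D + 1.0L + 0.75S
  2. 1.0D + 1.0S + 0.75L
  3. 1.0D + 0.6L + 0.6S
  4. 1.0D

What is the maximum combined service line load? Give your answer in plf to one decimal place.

1. 1.0(154) + 1.0(1347) + 0.75(1075) = 2307.3
2. 1.0(154) + 1.0(1075) + 0.75(1347) = 2239.3
3. 1.0(154) + 0.6(1347) + 0.6(1075) = 1607.2
4. 1.0(154) = 154.0
The controlling combination is 1, giving 2307.3 plf.

2307.3 plf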